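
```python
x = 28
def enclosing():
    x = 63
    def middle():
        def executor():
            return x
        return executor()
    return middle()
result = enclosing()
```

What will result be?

Step 1: enclosing() defines x = 63. middle() and executor() have no local x.
Step 2: executor() checks local (none), enclosing middle() (none), enclosing enclosing() and finds x = 63.
Step 3: result = 63

The answer is 63.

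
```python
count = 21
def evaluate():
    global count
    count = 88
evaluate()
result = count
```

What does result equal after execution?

Step 1: count = 21 globally.
Step 2: evaluate() declares global count and sets it to 88.
Step 3: After evaluate(), global count = 88. result = 88

The answer is 88.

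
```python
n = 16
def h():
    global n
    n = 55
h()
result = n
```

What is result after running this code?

Step 1: n = 16 globally.
Step 2: h() declares global n and sets it to 55.
Step 3: After h(), global n = 55. result = 55

The answer is 55.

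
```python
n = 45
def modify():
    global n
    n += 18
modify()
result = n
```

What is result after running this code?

Step 1: n = 45 globally.
Step 2: modify() modifies global n: n += 18 = 63.
Step 3: result = 63

The answer is 63.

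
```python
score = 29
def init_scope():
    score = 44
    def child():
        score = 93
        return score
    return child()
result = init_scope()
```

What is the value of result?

Step 1: Three scopes define score: global (29), init_scope (44), child (93).
Step 2: child() has its own local score = 93, which shadows both enclosing and global.
Step 3: result = 93 (local wins in LEGB)

The answer is 93.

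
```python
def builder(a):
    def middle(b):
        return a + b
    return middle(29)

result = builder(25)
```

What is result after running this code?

Step 1: builder(25) passes a = 25.
Step 2: middle(29) has b = 29, reads a = 25 from enclosing.
Step 3: result = 25 + 29 = 54

The answer is 54.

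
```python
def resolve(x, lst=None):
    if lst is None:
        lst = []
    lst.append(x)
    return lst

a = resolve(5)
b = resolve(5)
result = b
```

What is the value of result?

Step 1: None default with guard creates a NEW list each call.
Step 2: a = [5] (fresh list). b = [5] (another fresh list).
Step 3: result = [5] (this is the fix for mutable default)

The answer is [5].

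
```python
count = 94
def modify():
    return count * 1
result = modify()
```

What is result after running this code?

Step 1: count = 94 is defined globally.
Step 2: modify() looks up count from global scope = 94, then computes 94 * 1 = 94.
Step 3: result = 94

The answer is 94.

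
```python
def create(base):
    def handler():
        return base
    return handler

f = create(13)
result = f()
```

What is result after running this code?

Step 1: create(13) creates closure capturing base = 13.
Step 2: f() returns the captured base = 13.
Step 3: result = 13

The answer is 13.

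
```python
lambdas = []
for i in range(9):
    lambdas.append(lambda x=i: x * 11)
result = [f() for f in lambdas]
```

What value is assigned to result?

Step 1: Default arg x=i captures i at each iteration.
Step 2: lambdas[k] has x defaulting to k, returns k * 11.
Step 3: result = [0, 11, 22, 33, 44, 55, 66, 77, 88]

The answer is [0, 11, 22, 33, 44, 55, 66, 77, 88].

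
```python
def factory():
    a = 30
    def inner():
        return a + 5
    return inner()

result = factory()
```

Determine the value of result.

Step 1: factory() defines a = 30.
Step 2: inner() reads a = 30 from enclosing scope, returns 30 + 5 = 35.
Step 3: result = 35

The answer is 35.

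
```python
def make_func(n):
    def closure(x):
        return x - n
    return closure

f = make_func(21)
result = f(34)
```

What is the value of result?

Step 1: make_func(21) creates a closure capturing n = 21.
Step 2: f(34) computes 34 - 21 = 13.
Step 3: result = 13

The answer is 13.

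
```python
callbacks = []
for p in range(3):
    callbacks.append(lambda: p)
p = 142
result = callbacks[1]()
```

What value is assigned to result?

Step 1: Lambdas capture the variable p by reference, not by value.
Step 2: After the loop, p is reassigned to 142.
Step 3: callbacks[1]() looks up the current p = 142. result = 142

The answer is 142.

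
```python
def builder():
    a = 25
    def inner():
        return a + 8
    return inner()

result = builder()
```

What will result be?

Step 1: builder() defines a = 25.
Step 2: inner() reads a = 25 from enclosing scope, returns 25 + 8 = 33.
Step 3: result = 33

The answer is 33.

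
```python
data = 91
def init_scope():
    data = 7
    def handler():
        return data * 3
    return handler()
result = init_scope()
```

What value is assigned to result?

Step 1: init_scope() shadows global data with data = 7.
Step 2: handler() finds data = 7 in enclosing scope, computes 7 * 3 = 21.
Step 3: result = 21

The answer is 21.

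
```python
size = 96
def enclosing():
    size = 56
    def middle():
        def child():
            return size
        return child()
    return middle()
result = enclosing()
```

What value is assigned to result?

Step 1: enclosing() defines size = 56. middle() and child() have no local size.
Step 2: child() checks local (none), enclosing middle() (none), enclosing enclosing() and finds size = 56.
Step 3: result = 56

The answer is 56.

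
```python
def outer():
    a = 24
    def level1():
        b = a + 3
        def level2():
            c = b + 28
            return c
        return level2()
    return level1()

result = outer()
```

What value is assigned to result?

Step 1: a = 24. b = a + 3 = 27.
Step 2: c = b + 28 = 27 + 28 = 55.
Step 3: result = 55

The answer is 55.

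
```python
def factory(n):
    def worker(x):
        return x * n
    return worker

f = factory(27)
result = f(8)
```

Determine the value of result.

Step 1: factory(27) creates a closure capturing n = 27.
Step 2: f(8) computes 8 * 27 = 216.
Step 3: result = 216

The answer is 216.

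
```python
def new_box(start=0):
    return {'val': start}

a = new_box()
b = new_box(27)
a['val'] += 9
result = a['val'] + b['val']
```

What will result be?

Step 1: new_box() returns a new dict each call (immutable default 0).
Step 2: a = {'val': 0}, b = {'val': 27}.
Step 3: a['val'] += 9 = 9. result = 9 + 27 = 36

The answer is 36.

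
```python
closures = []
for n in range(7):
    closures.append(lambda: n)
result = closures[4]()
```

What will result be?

Step 1: The loop creates 7 lambdas, all referencing the same variable n.
Step 2: After the loop, n = 6 (final value).
Step 3: closures[4]() looks up n at call time and finds 6. This is the late binding gotcha. result = 6

The answer is 6.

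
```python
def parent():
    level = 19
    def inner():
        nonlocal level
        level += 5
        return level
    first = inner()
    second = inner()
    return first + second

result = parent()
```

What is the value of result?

Step 1: level starts at 19.
Step 2: First call: level = 19 + 5 = 24, returns 24.
Step 3: Second call: level = 24 + 5 = 29, returns 29.
Step 4: result = 24 + 29 = 53

The answer is 53.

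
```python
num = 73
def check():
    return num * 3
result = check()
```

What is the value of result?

Step 1: num = 73 is defined globally.
Step 2: check() looks up num from global scope = 73, then computes 73 * 3 = 219.
Step 3: result = 219

The answer is 219.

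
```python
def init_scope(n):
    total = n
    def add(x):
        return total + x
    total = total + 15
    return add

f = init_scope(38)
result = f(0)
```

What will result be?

Step 1: init_scope(38) sets total = 38, then total = 38 + 15 = 53.
Step 2: Closures capture by reference, so add sees total = 53.
Step 3: f(0) returns 53 + 0 = 53

The answer is 53.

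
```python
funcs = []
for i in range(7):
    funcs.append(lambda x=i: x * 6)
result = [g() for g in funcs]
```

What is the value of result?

Step 1: Default arg x=i captures i at each iteration.
Step 2: funcs[k] has x defaulting to k, returns k * 6.
Step 3: result = [0, 6, 12, 18, 24, 30, 36]

The answer is [0, 6, 12, 18, 24, 30, 36].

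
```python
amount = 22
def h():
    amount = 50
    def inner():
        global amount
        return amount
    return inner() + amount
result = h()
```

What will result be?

Step 1: Global amount = 22. h() shadows with local amount = 50.
Step 2: inner() uses global keyword, so inner() returns global amount = 22.
Step 3: h() returns 22 + 50 = 72

The answer is 72.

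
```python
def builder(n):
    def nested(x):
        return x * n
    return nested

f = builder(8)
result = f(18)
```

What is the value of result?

Step 1: builder(8) creates a closure capturing n = 8.
Step 2: f(18) computes 18 * 8 = 144.
Step 3: result = 144

The answer is 144.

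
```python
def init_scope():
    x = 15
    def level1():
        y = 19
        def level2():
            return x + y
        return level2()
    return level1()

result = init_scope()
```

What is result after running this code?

Step 1: x = 15 in init_scope. y = 19 in level1.
Step 2: level2() reads x = 15 and y = 19 from enclosing scopes.
Step 3: result = 15 + 19 = 34

The answer is 34.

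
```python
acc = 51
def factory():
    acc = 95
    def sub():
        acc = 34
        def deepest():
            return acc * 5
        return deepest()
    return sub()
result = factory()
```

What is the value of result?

Step 1: deepest() looks up acc through LEGB: not local, finds acc = 34 in enclosing sub().
Step 2: Returns 34 * 5 = 170.
Step 3: result = 170

The answer is 170.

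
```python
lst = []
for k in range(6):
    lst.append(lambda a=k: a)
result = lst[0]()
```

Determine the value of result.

Step 1: Default argument a=k captures k's value at each iteration.
Step 2: lst[0] captured a = 0 when k was 0.
Step 3: result = 0

The answer is 0.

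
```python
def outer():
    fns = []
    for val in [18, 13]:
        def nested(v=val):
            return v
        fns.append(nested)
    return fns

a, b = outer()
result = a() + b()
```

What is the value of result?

Step 1: Default argument v=val captures val at each iteration.
Step 2: a() returns 18 (captured at first iteration), b() returns 13 (captured at second).
Step 3: result = 18 + 13 = 31

The answer is 31.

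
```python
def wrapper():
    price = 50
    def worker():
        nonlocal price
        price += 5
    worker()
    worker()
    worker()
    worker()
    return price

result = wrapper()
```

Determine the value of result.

Step 1: price starts at 50.
Step 2: worker() is called 4 times, each adding 5.
Step 3: price = 50 + 5 * 4 = 70

The answer is 70.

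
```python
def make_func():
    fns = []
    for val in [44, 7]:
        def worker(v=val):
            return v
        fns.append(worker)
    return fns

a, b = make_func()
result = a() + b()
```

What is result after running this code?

Step 1: Default argument v=val captures val at each iteration.
Step 2: a() returns 44 (captured at first iteration), b() returns 7 (captured at second).
Step 3: result = 44 + 7 = 51

The answer is 51.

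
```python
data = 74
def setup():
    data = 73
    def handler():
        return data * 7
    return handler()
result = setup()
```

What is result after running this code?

Step 1: setup() shadows global data with data = 73.
Step 2: handler() finds data = 73 in enclosing scope, computes 73 * 7 = 511.
Step 3: result = 511

The answer is 511.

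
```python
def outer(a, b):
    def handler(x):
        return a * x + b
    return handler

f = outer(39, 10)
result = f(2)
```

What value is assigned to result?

Step 1: outer(39, 10) captures a = 39, b = 10.
Step 2: f(2) computes 39 * 2 + 10 = 88.
Step 3: result = 88

The answer is 88.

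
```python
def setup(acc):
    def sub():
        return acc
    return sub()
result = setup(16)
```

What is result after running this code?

Step 1: setup(16) binds parameter acc = 16.
Step 2: sub() looks up acc in enclosing scope and finds the parameter acc = 16.
Step 3: result = 16

The answer is 16.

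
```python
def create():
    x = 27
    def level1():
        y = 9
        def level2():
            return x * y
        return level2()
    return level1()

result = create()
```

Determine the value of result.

Step 1: x = 27 in create. y = 9 in level1.
Step 2: level2() reads x = 27 and y = 9 from enclosing scopes.
Step 3: result = 27 * 9 = 243

The answer is 243.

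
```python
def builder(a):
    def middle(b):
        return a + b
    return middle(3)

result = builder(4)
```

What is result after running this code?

Step 1: builder(4) passes a = 4.
Step 2: middle(3) has b = 3, reads a = 4 from enclosing.
Step 3: result = 4 + 3 = 7

The answer is 7.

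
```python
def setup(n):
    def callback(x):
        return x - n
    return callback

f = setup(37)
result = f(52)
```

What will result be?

Step 1: setup(37) creates a closure capturing n = 37.
Step 2: f(52) computes 52 - 37 = 15.
Step 3: result = 15

The answer is 15.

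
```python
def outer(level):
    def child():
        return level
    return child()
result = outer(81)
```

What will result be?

Step 1: outer(81) binds parameter level = 81.
Step 2: child() looks up level in enclosing scope and finds the parameter level = 81.
Step 3: result = 81

The answer is 81.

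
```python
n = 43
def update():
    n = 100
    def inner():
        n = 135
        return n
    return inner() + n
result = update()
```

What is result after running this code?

Step 1: update() has local n = 100. inner() has local n = 135.
Step 2: inner() returns its local n = 135.
Step 3: update() returns 135 + its own n (100) = 235

The answer is 235.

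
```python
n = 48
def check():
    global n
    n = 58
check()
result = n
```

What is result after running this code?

Step 1: n = 48 globally.
Step 2: check() declares global n and sets it to 58.
Step 3: After check(), global n = 58. result = 58

The answer is 58.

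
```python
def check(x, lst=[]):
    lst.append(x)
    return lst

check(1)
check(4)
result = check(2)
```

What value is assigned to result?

Step 1: Mutable default argument gotcha! The list [] is created once.
Step 2: Each call appends to the SAME list: [1], [1, 4], [1, 4, 2].
Step 3: result = [1, 4, 2]

The answer is [1, 4, 2].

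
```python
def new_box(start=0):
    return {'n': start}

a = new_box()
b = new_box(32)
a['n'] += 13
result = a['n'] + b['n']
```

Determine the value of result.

Step 1: new_box() returns a new dict each call (immutable default 0).
Step 2: a = {'n': 0}, b = {'n': 32}.
Step 3: a['n'] += 13 = 13. result = 13 + 32 = 45

The answer is 45.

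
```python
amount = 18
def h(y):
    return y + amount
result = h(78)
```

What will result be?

Step 1: amount = 18 is defined globally.
Step 2: h(78) uses parameter y = 78 and looks up amount from global scope = 18.
Step 3: result = 78 + 18 = 96

The answer is 96.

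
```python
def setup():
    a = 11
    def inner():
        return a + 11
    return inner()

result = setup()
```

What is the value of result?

Step 1: setup() defines a = 11.
Step 2: inner() reads a = 11 from enclosing scope, returns 11 + 11 = 22.
Step 3: result = 22

The answer is 22.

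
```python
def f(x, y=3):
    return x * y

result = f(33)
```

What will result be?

Step 1: f(33) uses default y = 3.
Step 2: Returns 33 * 3 = 99.
Step 3: result = 99

The answer is 99.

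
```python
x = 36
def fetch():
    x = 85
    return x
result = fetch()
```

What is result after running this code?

Step 1: Global x = 36.
Step 2: fetch() creates local x = 85, shadowing the global.
Step 3: Returns local x = 85. result = 85

The answer is 85.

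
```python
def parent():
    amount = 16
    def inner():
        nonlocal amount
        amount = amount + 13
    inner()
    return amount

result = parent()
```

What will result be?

Step 1: parent() sets amount = 16.
Step 2: inner() uses nonlocal to modify amount in parent's scope: amount = 16 + 13 = 29.
Step 3: parent() returns the modified amount = 29

The answer is 29.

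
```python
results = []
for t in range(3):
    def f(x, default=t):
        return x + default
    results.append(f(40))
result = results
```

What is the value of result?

Step 1: Default argument default=t is evaluated at function definition time.
Step 2: Each iteration creates f with default = current t value.
Step 3: f(40) returns 40 + default. results = [40, 41, 42]

The answer is [40, 41, 42].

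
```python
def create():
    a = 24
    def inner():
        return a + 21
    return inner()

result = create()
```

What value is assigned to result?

Step 1: create() defines a = 24.
Step 2: inner() reads a = 24 from enclosing scope, returns 24 + 21 = 45.
Step 3: result = 45

The answer is 45.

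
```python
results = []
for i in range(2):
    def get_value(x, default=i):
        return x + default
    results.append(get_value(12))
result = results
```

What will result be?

Step 1: Default argument default=i is evaluated at function definition time.
Step 2: Each iteration creates get_value with default = current i value.
Step 3: get_value(12) returns 12 + default. results = [12, 13]

The answer is [12, 13].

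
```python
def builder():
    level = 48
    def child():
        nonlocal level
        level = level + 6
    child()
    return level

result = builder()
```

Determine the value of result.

Step 1: builder() sets level = 48.
Step 2: child() uses nonlocal to modify level in builder's scope: level = 48 + 6 = 54.
Step 3: builder() returns the modified level = 54

The answer is 54.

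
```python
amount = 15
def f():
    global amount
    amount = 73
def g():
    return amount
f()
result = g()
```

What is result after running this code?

Step 1: amount = 15.
Step 2: f() sets global amount = 73.
Step 3: g() reads global amount = 73. result = 73

The answer is 73.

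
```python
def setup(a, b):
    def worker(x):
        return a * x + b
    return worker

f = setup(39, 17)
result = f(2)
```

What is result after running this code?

Step 1: setup(39, 17) captures a = 39, b = 17.
Step 2: f(2) computes 39 * 2 + 17 = 95.
Step 3: result = 95

The answer is 95.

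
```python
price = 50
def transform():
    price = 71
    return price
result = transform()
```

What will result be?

Step 1: Global price = 50.
Step 2: transform() creates local price = 71, shadowing the global.
Step 3: Returns local price = 71. result = 71

The answer is 71.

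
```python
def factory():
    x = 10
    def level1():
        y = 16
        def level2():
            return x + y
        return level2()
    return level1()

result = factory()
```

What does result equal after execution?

Step 1: x = 10 in factory. y = 16 in level1.
Step 2: level2() reads x = 10 and y = 16 from enclosing scopes.
Step 3: result = 10 + 16 = 26

The answer is 26.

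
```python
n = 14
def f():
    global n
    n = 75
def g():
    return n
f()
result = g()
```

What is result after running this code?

Step 1: n = 14.
Step 2: f() sets global n = 75.
Step 3: g() reads global n = 75. result = 75

The answer is 75.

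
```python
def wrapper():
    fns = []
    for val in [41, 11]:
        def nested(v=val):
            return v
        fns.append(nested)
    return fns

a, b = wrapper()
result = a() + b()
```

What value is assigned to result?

Step 1: Default argument v=val captures val at each iteration.
Step 2: a() returns 41 (captured at first iteration), b() returns 11 (captured at second).
Step 3: result = 41 + 11 = 52

The answer is 52.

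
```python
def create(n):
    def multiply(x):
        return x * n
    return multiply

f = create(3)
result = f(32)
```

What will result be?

Step 1: create(3) returns multiply closure with n = 3.
Step 2: f(32) computes 32 * 3 = 96.
Step 3: result = 96

The answer is 96.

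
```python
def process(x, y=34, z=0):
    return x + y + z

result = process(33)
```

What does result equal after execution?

Step 1: process(33) uses defaults y = 34, z = 0.
Step 2: Returns 33 + 34 + 0 = 67.
Step 3: result = 67

The answer is 67.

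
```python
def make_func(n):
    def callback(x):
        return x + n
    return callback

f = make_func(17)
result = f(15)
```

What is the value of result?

Step 1: make_func(17) creates a closure that captures n = 17.
Step 2: f(15) calls the closure with x = 15, returning 15 + 17 = 32.
Step 3: result = 32

The answer is 32.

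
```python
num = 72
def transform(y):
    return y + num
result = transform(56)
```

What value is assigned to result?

Step 1: num = 72 is defined globally.
Step 2: transform(56) uses parameter y = 56 and looks up num from global scope = 72.
Step 3: result = 56 + 72 = 128

The answer is 128.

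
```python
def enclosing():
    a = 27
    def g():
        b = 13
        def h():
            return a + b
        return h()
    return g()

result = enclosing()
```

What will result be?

Step 1: enclosing() defines a = 27. g() defines b = 13.
Step 2: h() accesses both from enclosing scopes: a = 27, b = 13.
Step 3: result = 27 + 13 = 40

The answer is 40.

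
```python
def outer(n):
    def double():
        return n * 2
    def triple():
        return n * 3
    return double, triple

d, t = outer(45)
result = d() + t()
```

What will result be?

Step 1: Both closures capture the same n = 45.
Step 2: d() = 45 * 2 = 90, t() = 45 * 3 = 135.
Step 3: result = 90 + 135 = 225

The answer is 225.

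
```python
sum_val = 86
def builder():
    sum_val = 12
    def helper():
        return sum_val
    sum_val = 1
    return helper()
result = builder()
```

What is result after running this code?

Step 1: builder() sets sum_val = 12, then later sum_val = 1.
Step 2: helper() is called after sum_val is reassigned to 1. Closures capture variables by reference, not by value.
Step 3: result = 1

The answer is 1.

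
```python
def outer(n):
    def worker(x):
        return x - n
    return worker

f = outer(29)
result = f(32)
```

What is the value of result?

Step 1: outer(29) creates a closure capturing n = 29.
Step 2: f(32) computes 32 - 29 = 3.
Step 3: result = 3

The answer is 3.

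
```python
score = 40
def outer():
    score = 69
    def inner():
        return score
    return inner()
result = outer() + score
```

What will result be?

Step 1: Global score = 40. outer() shadows with score = 69.
Step 2: inner() returns enclosing score = 69. outer() = 69.
Step 3: result = 69 + global score (40) = 109

The answer is 109.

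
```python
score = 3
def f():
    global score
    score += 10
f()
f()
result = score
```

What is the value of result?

Step 1: score = 3.
Step 2: First f(): score = 3 + 10 = 13.
Step 3: Second f(): score = 13 + 10 = 23. result = 23

The answer is 23.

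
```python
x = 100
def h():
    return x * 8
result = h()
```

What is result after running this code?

Step 1: x = 100 is defined globally.
Step 2: h() looks up x from global scope = 100, then computes 100 * 8 = 800.
Step 3: result = 800

The answer is 800.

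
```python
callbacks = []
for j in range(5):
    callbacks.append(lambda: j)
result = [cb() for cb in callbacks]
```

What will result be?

Step 1: All 5 lambdas share the same variable j.
Step 2: After the loop, j = 4.
Step 3: Each call returns 4. result = [4, 4, 4, 4, 4]

The answer is [4, 4, 4, 4, 4].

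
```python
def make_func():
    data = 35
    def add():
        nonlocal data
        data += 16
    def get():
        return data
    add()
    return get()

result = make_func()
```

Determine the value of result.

Step 1: data = 35. add() modifies it via nonlocal, get() reads it.
Step 2: add() makes data = 35 + 16 = 51.
Step 3: get() returns 51. result = 51

The answer is 51.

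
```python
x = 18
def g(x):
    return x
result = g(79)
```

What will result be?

Step 1: Global x = 18.
Step 2: g(79) takes parameter x = 79, which shadows the global.
Step 3: result = 79

The answer is 79.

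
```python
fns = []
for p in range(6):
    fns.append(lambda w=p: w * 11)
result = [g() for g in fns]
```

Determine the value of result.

Step 1: Default arg w=p captures p at each iteration.
Step 2: fns[k] has w defaulting to k, returns k * 11.
Step 3: result = [0, 11, 22, 33, 44, 55]

The answer is [0, 11, 22, 33, 44, 55].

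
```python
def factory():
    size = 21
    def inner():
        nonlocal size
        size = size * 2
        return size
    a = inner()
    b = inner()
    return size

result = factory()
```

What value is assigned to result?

Step 1: size starts at 21.
Step 2: First inner(): size = 21 * 2 = 42.
Step 3: Second inner(): size = 42 * 2 = 84.
Step 4: result = 84

The answer is 84.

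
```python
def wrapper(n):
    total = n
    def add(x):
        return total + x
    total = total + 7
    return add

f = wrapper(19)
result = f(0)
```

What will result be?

Step 1: wrapper(19) sets total = 19, then total = 19 + 7 = 26.
Step 2: Closures capture by reference, so add sees total = 26.
Step 3: f(0) returns 26 + 0 = 26

The answer is 26.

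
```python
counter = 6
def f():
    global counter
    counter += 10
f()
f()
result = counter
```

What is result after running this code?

Step 1: counter = 6.
Step 2: First f(): counter = 6 + 10 = 16.
Step 3: Second f(): counter = 16 + 10 = 26. result = 26

The answer is 26.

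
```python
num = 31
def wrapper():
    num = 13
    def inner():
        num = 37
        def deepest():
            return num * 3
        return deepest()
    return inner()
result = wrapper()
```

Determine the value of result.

Step 1: deepest() looks up num through LEGB: not local, finds num = 37 in enclosing inner().
Step 2: Returns 37 * 3 = 111.
Step 3: result = 111

The answer is 111.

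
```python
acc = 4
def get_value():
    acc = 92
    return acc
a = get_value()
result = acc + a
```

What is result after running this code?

Step 1: Global acc = 4. get_value() returns local acc = 92.
Step 2: a = 92. Global acc still = 4.
Step 3: result = 4 + 92 = 96

The answer is 96.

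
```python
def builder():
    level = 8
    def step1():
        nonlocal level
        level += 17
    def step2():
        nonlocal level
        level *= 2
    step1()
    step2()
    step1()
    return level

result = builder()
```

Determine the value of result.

Step 1: level = 8.
Step 2: step1(): level = 8 + 17 = 25.
Step 3: step2(): level = 25 * 2 = 50.
Step 4: step1(): level = 50 + 17 = 67. result = 67

The answer is 67.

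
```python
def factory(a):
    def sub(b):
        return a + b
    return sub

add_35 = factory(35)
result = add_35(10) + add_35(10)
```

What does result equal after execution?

Step 1: add_35 captures a = 35.
Step 2: add_35(10) = 35 + 10 = 45, called twice.
Step 3: result = 45 + 45 = 90

The answer is 90.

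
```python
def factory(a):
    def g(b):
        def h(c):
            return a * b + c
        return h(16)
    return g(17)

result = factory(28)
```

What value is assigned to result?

Step 1: a = 28, b = 17, c = 16.
Step 2: h() computes a * b + c = 28 * 17 + 16 = 492.
Step 3: result = 492

The answer is 492.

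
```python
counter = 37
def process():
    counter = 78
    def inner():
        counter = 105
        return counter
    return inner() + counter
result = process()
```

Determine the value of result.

Step 1: process() has local counter = 78. inner() has local counter = 105.
Step 2: inner() returns its local counter = 105.
Step 3: process() returns 105 + its own counter (78) = 183

The answer is 183.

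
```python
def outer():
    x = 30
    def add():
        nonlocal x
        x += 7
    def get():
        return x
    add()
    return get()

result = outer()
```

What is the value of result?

Step 1: x = 30. add() modifies it via nonlocal, get() reads it.
Step 2: add() makes x = 30 + 7 = 37.
Step 3: get() returns 37. result = 37

The answer is 37.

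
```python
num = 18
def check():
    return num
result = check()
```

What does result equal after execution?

Step 1: num = 18 is defined in the global scope.
Step 2: check() looks up num. No local num exists, so Python checks the global scope via LEGB rule and finds num = 18.
Step 3: result = 18

The answer is 18.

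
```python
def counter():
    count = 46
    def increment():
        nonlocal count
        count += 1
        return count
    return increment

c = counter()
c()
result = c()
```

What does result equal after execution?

Step 1: counter() creates closure with count = 46.
Step 2: Each c() call increments count via nonlocal. After 2 calls: 46 + 2 = 48.
Step 3: result = 48

The answer is 48.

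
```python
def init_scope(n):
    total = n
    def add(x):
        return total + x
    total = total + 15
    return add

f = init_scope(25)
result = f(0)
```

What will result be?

Step 1: init_scope(25) sets total = 25, then total = 25 + 15 = 40.
Step 2: Closures capture by reference, so add sees total = 40.
Step 3: f(0) returns 40 + 0 = 40

The answer is 40.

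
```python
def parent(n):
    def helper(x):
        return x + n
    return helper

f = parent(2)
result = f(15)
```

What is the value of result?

Step 1: parent(2) creates a closure that captures n = 2.
Step 2: f(15) calls the closure with x = 15, returning 15 + 2 = 17.
Step 3: result = 17

The answer is 17.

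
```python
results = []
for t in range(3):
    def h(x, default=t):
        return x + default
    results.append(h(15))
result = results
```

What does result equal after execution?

Step 1: Default argument default=t is evaluated at function definition time.
Step 2: Each iteration creates h with default = current t value.
Step 3: h(15) returns 15 + default. results = [15, 16, 17]

The answer is [15, 16, 17].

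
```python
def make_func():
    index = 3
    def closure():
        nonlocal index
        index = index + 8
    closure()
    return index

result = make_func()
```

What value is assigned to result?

Step 1: make_func() sets index = 3.
Step 2: closure() uses nonlocal to modify index in make_func's scope: index = 3 + 8 = 11.
Step 3: make_func() returns the modified index = 11

The answer is 11.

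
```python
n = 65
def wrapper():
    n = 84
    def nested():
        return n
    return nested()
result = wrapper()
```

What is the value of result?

Step 1: n = 65 globally, but wrapper() defines n = 84 locally.
Step 2: nested() looks up n. Not in local scope, so checks enclosing scope (wrapper) and finds n = 84.
Step 3: result = 84

The answer is 84.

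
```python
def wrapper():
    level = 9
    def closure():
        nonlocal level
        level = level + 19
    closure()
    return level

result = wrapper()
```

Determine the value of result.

Step 1: wrapper() sets level = 9.
Step 2: closure() uses nonlocal to modify level in wrapper's scope: level = 9 + 19 = 28.
Step 3: wrapper() returns the modified level = 28

The answer is 28.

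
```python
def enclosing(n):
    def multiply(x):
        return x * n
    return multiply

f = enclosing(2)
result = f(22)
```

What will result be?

Step 1: enclosing(2) returns multiply closure with n = 2.
Step 2: f(22) computes 22 * 2 = 44.
Step 3: result = 44

The answer is 44.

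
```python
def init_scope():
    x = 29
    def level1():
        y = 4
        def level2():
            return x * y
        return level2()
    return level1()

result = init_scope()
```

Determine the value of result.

Step 1: x = 29 in init_scope. y = 4 in level1.
Step 2: level2() reads x = 29 and y = 4 from enclosing scopes.
Step 3: result = 29 * 4 = 116

The answer is 116.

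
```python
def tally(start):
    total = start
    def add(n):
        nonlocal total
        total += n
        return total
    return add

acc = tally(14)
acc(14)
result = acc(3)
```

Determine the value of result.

Step 1: tally(14) creates closure with total = 14.
Step 2: First acc(14): total = 14 + 14 = 28.
Step 3: Second acc(3): total = 28 + 3 = 31. result = 31

The answer is 31.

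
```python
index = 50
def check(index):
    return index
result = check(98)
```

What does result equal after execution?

Step 1: Global index = 50.
Step 2: check(98) takes parameter index = 98, which shadows the global.
Step 3: result = 98

The answer is 98.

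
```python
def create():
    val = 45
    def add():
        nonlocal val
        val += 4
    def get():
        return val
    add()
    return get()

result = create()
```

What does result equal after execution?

Step 1: val = 45. add() modifies it via nonlocal, get() reads it.
Step 2: add() makes val = 45 + 4 = 49.
Step 3: get() returns 49. result = 49

The answer is 49.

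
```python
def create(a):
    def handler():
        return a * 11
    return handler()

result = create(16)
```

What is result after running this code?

Step 1: create(16) binds parameter a = 16.
Step 2: handler() accesses a = 16 from enclosing scope.
Step 3: result = 16 * 11 = 176

The answer is 176.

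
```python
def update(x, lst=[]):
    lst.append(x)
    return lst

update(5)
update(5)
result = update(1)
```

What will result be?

Step 1: Mutable default argument gotcha! The list [] is created once.
Step 2: Each call appends to the SAME list: [5], [5, 5], [5, 5, 1].
Step 3: result = [5, 5, 1]

The answer is [5, 5, 1].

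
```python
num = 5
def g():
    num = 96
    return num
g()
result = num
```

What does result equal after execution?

Step 1: Global num = 5.
Step 2: g() creates local num = 96 (shadow, not modification).
Step 3: After g() returns, global num is unchanged. result = 5

The answer is 5.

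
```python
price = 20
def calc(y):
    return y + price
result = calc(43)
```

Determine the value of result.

Step 1: price = 20 is defined globally.
Step 2: calc(43) uses parameter y = 43 and looks up price from global scope = 20.
Step 3: result = 43 + 20 = 63

The answer is 63.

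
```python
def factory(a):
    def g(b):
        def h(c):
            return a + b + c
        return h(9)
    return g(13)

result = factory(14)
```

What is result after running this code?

Step 1: a = 14, b = 13, c = 9 across three nested scopes.
Step 2: h() accesses all three via LEGB rule.
Step 3: result = 14 + 13 + 9 = 36

The answer is 36.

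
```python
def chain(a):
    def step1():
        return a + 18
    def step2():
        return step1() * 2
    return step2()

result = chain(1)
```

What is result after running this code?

Step 1: chain(1) captures a = 1.
Step 2: step2() calls step1() which returns 1 + 18 = 19.
Step 3: step2() returns 19 * 2 = 38

The answer is 38.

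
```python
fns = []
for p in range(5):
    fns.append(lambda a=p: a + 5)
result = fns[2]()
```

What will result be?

Step 1: Default argument a=p captures p's value at definition time.
Step 2: fns[2] was defined when p = 2, so a defaults to 2.
Step 3: result = 2 + 5 = 7 (default arg fixes the late binding issue)

The answer is 7.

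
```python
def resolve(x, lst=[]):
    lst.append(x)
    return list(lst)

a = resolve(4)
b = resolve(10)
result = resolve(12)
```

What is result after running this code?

Step 1: Default list is shared. list() creates copies for return values.
Step 2: Internal list grows: [4] -> [4, 10] -> [4, 10, 12].
Step 3: result = [4, 10, 12]

The answer is [4, 10, 12].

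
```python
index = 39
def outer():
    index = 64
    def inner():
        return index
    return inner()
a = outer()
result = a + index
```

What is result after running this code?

Step 1: outer() has local index = 64. inner() reads from enclosing.
Step 2: outer() returns 64. Global index = 39 unchanged.
Step 3: result = 64 + 39 = 103

The answer is 103.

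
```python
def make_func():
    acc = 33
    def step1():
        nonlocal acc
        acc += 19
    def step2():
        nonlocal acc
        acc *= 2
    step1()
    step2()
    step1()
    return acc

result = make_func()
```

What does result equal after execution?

Step 1: acc = 33.
Step 2: step1(): acc = 33 + 19 = 52.
Step 3: step2(): acc = 52 * 2 = 104.
Step 4: step1(): acc = 104 + 19 = 123. result = 123

The answer is 123.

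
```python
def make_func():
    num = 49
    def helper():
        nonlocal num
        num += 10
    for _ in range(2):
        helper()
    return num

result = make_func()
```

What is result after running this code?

Step 1: num = 49.
Step 2: helper() is called 2 times in a loop, each adding 10 via nonlocal.
Step 3: num = 49 + 10 * 2 = 69

The answer is 69.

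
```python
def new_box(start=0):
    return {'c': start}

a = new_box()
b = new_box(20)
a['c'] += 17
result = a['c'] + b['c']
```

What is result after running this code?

Step 1: new_box() returns a new dict each call (immutable default 0).
Step 2: a = {'c': 0}, b = {'c': 20}.
Step 3: a['c'] += 17 = 17. result = 17 + 20 = 37

The answer is 37.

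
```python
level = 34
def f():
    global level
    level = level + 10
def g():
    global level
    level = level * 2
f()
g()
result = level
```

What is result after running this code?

Step 1: level = 34.
Step 2: f() adds 10: level = 34 + 10 = 44.
Step 3: g() doubles: level = 44 * 2 = 88.
Step 4: result = 88

The answer is 88.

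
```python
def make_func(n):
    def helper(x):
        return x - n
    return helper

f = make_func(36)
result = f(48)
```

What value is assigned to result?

Step 1: make_func(36) creates a closure capturing n = 36.
Step 2: f(48) computes 48 - 36 = 12.
Step 3: result = 12

The answer is 12.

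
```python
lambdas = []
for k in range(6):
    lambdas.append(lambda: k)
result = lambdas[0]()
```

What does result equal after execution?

Step 1: The loop creates 6 lambdas, all referencing the same variable k.
Step 2: After the loop, k = 5 (final value).
Step 3: lambdas[0]() looks up k at call time and finds 5. This is the late binding gotcha. result = 5

The answer is 5.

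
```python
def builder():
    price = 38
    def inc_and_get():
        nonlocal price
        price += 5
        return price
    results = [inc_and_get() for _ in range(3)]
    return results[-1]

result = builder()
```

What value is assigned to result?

Step 1: price = 38.
Step 2: Three calls to inc_and_get(), each adding 5.
Step 3: Last value = 38 + 5 * 3 = 53

The answer is 53.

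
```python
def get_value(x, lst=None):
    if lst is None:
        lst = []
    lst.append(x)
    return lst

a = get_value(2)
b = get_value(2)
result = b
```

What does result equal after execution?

Step 1: None default with guard creates a NEW list each call.
Step 2: a = [2] (fresh list). b = [2] (another fresh list).
Step 3: result = [2] (this is the fix for mutable default)

The answer is [2].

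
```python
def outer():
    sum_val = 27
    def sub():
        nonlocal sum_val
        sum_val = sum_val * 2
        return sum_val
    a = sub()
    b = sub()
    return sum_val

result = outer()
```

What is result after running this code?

Step 1: sum_val starts at 27.
Step 2: First sub(): sum_val = 27 * 2 = 54.
Step 3: Second sub(): sum_val = 54 * 2 = 108.
Step 4: result = 108

The answer is 108.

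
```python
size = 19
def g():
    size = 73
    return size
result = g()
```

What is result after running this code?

Step 1: Global size = 19.
Step 2: g() creates local size = 73, shadowing the global.
Step 3: Returns local size = 73. result = 73

The answer is 73.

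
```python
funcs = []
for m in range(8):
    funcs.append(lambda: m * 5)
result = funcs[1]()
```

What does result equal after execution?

Step 1: All lambdas reference the same variable m (late binding).
Step 2: After the loop, m = 7. Every lambda returns m * 5.
Step 3: funcs[1]() = 7 * 5 = 35

The answer is 35.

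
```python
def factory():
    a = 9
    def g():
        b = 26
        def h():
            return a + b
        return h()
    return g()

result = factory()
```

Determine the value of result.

Step 1: factory() defines a = 9. g() defines b = 26.
Step 2: h() accesses both from enclosing scopes: a = 9, b = 26.
Step 3: result = 9 + 26 = 35

The answer is 35.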